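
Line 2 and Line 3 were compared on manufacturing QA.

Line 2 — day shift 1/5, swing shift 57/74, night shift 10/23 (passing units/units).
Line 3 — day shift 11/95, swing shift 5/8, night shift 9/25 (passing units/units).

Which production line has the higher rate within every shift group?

Day shift: Line 2 1/5 = 20.0%, Line 3 11/95 = 11.6% → Line 2
Swing shift: Line 2 57/74 = 77.0%, Line 3 5/8 = 62.5% → Line 2
Night shift: Line 2 10/23 = 43.5%, Line 3 9/25 = 36.0% → Line 2
Line 2 has the higher rate in all 3 groups.

Line 2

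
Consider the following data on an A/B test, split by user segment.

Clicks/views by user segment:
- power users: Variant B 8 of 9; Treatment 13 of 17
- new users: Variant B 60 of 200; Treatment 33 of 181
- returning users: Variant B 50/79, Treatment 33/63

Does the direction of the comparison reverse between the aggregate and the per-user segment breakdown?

Power users: Variant B 8/9 = 88.9%, Treatment 13/17 = 76.5% → Variant B
New users: Variant B 60/200 = 30.0%, Treatment 33/181 = 18.2% → Variant B
Returning users: Variant B 50/79 = 63.3%, Treatment 33/63 = 52.4% → Variant B
Overall: Variant B 118/288 = 41.0%, Treatment 79/261 = 30.3% → Variant B
Variant B wins overall and in every user group — no reversal.

No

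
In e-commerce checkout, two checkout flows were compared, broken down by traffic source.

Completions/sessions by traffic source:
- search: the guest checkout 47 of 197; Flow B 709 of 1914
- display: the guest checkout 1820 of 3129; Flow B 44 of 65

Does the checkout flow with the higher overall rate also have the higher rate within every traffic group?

Search: the guest checkout 47/197 = 23.9%, Flow B 709/1914 = 37.0% → Flow B
Display: the guest checkout 1820/3129 = 58.2%, Flow B 44/65 = 67.7% → Flow B
Overall: the guest checkout 1867/3326 = 56.1%, Flow B 753/1979 = 38.0% → the guest checkout
Flow B wins each traffic group but the guest checkout wins overall — the comparison reverses. Flow B's sessions skew toward search, which has a lower base rate.

No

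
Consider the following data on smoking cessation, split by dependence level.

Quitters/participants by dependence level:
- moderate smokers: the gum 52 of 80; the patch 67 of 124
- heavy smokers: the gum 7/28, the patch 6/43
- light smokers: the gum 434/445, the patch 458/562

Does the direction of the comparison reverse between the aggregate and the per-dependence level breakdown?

No

Moderate smokers: the gum 52/80 = 65.0%, the patch 67/124 = 54.0% → the gum
Heavy smokers: the gum 7/28 = 25.0%, the patch 6/43 = 14.0% → the gum
Light smokers: the gum 434/445 = 97.5%, the patch 458/562 = 81.5% → the gum
Overall: the gum 493/553 = 89.2%, the patch 531/729 = 72.8% → the gum
The gum wins overall and in every dependence group — no reversal.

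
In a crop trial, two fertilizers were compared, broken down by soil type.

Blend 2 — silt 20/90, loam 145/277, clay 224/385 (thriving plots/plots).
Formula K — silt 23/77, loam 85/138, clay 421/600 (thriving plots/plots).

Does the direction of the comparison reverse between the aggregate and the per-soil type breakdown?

Silt: Blend 2 20/90 = 22.2%, Formula K 23/77 = 29.9% → Formula K
Loam: Blend 2 145/277 = 52.3%, Formula K 85/138 = 61.6% → Formula K
Clay: Blend 2 224/385 = 58.2%, Formula K 421/600 = 70.2% → Formula K
Overall: Blend 2 389/752 = 51.7%, Formula K 529/815 = 64.9% → Formula K
Formula K wins overall and in every soil group — no reversal.

No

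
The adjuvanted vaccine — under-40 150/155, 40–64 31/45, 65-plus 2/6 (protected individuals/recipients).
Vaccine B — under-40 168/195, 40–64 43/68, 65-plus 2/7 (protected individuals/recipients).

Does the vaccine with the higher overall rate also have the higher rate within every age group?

Yes

Under-40: the adjuvanted vaccine 150/155 = 96.8%, Vaccine B 168/195 = 86.2% → the adjuvanted vaccine
40–64: the adjuvanted vaccine 31/45 = 68.9%, Vaccine B 43/68 = 63.2% → the adjuvanted vaccine
65-plus: the adjuvanted vaccine 2/6 = 33.3%, Vaccine B 2/7 = 28.6% → the adjuvanted vaccine
Overall: the adjuvanted vaccine 183/206 = 88.8%, Vaccine B 213/270 = 78.9% → the adjuvanted vaccine
The adjuvanted vaccine wins overall and in every age group — no reversal.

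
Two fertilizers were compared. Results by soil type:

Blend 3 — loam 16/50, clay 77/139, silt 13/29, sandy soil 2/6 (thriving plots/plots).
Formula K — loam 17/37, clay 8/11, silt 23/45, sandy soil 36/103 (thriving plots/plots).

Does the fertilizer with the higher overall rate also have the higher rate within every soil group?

Loam: Blend 3 16/50 = 32.0%, Formula K 17/37 = 45.9% → Formula K
Clay: Blend 3 77/139 = 55.4%, Formula K 8/11 = 72.7% → Formula K
Silt: Blend 3 13/29 = 44.8%, Formula K 23/45 = 51.1% → Formula K
Sandy soil: Blend 3 2/6 = 33.3%, Formula K 36/103 = 35.0% → Formula K
Overall: Blend 3 108/224 = 48.2%, Formula K 84/196 = 42.9% → Blend 3
Formula K wins each soil group but Blend 3 wins overall — the comparison reverses. Formula K's plots skew toward sandy soil, which has a lower base rate.

No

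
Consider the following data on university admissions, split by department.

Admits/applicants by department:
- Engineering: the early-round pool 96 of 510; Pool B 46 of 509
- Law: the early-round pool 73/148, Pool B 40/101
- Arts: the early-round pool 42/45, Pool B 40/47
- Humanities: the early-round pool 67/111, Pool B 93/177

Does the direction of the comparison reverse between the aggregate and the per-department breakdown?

Engineering: the early-round pool 96/510 = 18.8%, Pool B 46/509 = 9.0% → the early-round pool
Law: the early-round pool 73/148 = 49.3%, Pool B 40/101 = 39.6% → the early-round pool
Arts: the early-round pool 42/45 = 93.3%, Pool B 40/47 = 85.1% → the early-round pool
Humanities: the early-round pool 67/111 = 60.4%, Pool B 93/177 = 52.5% → the early-round pool
Overall: the early-round pool 278/814 = 34.2%, Pool B 219/834 = 26.3% → the early-round pool
The early-round pool wins overall and in every department group — no reversal.

No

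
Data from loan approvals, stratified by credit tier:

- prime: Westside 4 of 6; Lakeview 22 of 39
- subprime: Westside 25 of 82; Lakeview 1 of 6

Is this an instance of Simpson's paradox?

Prime: Westside 4/6 = 66.7%, Lakeview 22/39 = 56.4% → Westside
Subprime: Westside 25/82 = 30.5%, Lakeview 1/6 = 16.7% → Westside
Overall: Westside 29/88 = 33.0%, Lakeview 23/45 = 51.1% → Lakeview
Westside wins each credit group but Lakeview wins overall — the comparison reverses. Westside's applications skew toward subprime, which has a lower base rate.

Yes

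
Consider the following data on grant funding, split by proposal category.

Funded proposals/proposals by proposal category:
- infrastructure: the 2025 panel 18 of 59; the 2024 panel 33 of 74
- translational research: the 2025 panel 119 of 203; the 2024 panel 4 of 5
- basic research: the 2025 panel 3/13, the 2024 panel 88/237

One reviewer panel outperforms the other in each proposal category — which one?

the 2024 panel

Infrastructure: the 2025 panel 18/59 = 30.5%, the 2024 panel 33/74 = 44.6% → the 2024 panel
Translational research: the 2025 panel 119/203 = 58.6%, the 2024 panel 4/5 = 80.0% → the 2024 panel
Basic research: the 2025 panel 3/13 = 23.1%, the 2024 panel 88/237 = 37.1% → the 2024 panel
The 2024 panel has the higher rate in all 3 groups.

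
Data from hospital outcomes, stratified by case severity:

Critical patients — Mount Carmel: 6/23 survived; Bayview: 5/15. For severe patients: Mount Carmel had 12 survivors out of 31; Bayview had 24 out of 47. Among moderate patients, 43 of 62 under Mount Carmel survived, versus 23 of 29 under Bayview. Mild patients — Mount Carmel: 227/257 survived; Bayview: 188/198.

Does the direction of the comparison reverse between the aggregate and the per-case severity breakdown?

Critical: Mount Carmel 6/23 = 26.1%, Bayview 5/15 = 33.3% → Bayview
Severe: Mount Carmel 12/31 = 38.7%, Bayview 24/47 = 51.1% → Bayview
Moderate: Mount Carmel 43/62 = 69.4%, Bayview 23/29 = 79.3% → Bayview
Mild: Mount Carmel 227/257 = 88.3%, Bayview 188/198 = 94.9% → Bayview
Overall: Mount Carmel 288/373 = 77.2%, Bayview 240/289 = 83.0% → Bayview
Bayview wins overall and in every case group — no reversal.

No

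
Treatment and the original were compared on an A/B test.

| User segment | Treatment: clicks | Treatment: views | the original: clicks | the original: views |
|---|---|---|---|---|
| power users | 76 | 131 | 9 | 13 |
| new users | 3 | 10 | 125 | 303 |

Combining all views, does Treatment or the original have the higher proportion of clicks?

Treatment

Power users: Treatment 76/131 = 58.0%, the original 9/13 = 69.2% → the original
New users: Treatment 3/10 = 30.0%, the original 125/303 = 41.3% → the original
Overall: Treatment 79/141 = 56.0%, the original 134/316 = 42.4% → Treatment
(The original wins every user group but Treatment wins overall — the original's views skew toward the low-rate new users group.)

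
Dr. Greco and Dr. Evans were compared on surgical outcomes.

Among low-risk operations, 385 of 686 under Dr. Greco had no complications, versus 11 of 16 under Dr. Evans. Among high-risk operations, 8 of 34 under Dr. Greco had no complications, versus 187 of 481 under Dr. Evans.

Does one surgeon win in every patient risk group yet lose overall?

Yes

Low-risk: Dr. Greco 385/686 = 56.1%, Dr. Evans 11/16 = 68.8% → Dr. Evans
High-risk: Dr. Greco 8/34 = 23.5%, Dr. Evans 187/481 = 38.9% → Dr. Evans
Overall: Dr. Greco 393/720 = 54.6%, Dr. Evans 198/497 = 39.8% → Dr. Greco
Dr. Evans wins each patient risk group but Dr. Greco wins overall — the comparison reverses. Dr. Evans's operations skew toward high-risk, which has a lower base rate.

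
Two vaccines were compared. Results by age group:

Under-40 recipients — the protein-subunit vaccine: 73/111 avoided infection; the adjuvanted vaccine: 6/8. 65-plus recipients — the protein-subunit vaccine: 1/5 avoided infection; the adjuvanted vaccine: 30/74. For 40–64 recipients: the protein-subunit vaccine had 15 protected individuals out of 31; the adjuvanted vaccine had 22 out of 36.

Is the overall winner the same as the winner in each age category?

Under-40: the protein-subunit vaccine 73/111 = 65.8%, the adjuvanted vaccine 6/8 = 75.0% → the adjuvanted vaccine
65-plus: the protein-subunit vaccine 1/5 = 20.0%, the adjuvanted vaccine 30/74 = 40.5% → the adjuvanted vaccine
40–64: the protein-subunit vaccine 15/31 = 48.4%, the adjuvanted vaccine 22/36 = 61.1% → the adjuvanted vaccine
Overall: the protein-subunit vaccine 89/147 = 60.5%, the adjuvanted vaccine 58/118 = 49.2% → the protein-subunit vaccine
The adjuvanted vaccine wins each age group but the protein-subunit vaccine wins overall — the comparison reverses. The adjuvanted vaccine's recipients skew toward 65-plus, which has a lower base rate.

No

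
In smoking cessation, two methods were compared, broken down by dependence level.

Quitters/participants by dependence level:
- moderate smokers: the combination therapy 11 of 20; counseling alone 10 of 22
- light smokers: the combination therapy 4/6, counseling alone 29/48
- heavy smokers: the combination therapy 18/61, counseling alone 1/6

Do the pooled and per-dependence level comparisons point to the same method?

No

Moderate smokers: the combination therapy 11/20 = 55.0%, counseling alone 10/22 = 45.5% → the combination therapy
Light smokers: the combination therapy 4/6 = 66.7%, counseling alone 29/48 = 60.4% → the combination therapy
Heavy smokers: the combination therapy 18/61 = 29.5%, counseling alone 1/6 = 16.7% → the combination therapy
Overall: the combination therapy 33/87 = 37.9%, counseling alone 40/76 = 52.6% → counseling alone
The combination therapy wins each dependence group but counseling alone wins overall — the comparison reverses. The combination therapy's participants skew toward heavy smokers, which has a lower base rate.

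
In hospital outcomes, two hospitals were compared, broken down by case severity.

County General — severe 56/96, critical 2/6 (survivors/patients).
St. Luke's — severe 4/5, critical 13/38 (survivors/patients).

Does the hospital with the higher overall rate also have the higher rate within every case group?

Severe: County General 56/96 = 58.3%, St. Luke's 4/5 = 80.0% → St. Luke's
Critical: County General 2/6 = 33.3%, St. Luke's 13/38 = 34.2% → St. Luke's
Overall: County General 58/102 = 56.9%, St. Luke's 17/43 = 39.5% → County General
St. Luke's wins each case group but County General wins overall — the comparison reverses. St. Luke's's patients skew toward critical, which has a lower base rate.

No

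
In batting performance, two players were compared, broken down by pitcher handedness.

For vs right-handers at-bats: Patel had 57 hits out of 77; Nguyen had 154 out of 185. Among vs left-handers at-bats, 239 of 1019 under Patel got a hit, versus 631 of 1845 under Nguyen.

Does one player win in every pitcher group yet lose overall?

No

Vs right-handers: Patel 57/77 = 74.0%, Nguyen 154/185 = 83.2% → Nguyen
Vs left-handers: Patel 239/1019 = 23.5%, Nguyen 631/1845 = 34.2% → Nguyen
Overall: Patel 296/1096 = 27.0%, Nguyen 785/2030 = 38.7% → Nguyen
Nguyen wins overall and in every pitcher group — no reversal.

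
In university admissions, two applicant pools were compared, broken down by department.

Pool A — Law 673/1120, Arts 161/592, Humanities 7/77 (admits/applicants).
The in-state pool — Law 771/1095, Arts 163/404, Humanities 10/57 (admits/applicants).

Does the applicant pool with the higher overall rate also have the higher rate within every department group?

Yes

Law: Pool A 673/1120 = 60.1%, the in-state pool 771/1095 = 70.4% → the in-state pool
Arts: Pool A 161/592 = 27.2%, the in-state pool 163/404 = 40.3% → the in-state pool
Humanities: Pool A 7/77 = 9.1%, the in-state pool 10/57 = 17.5% → the in-state pool
Overall: Pool A 841/1789 = 47.0%, the in-state pool 944/1556 = 60.7% → the in-state pool
The in-state pool wins overall and in every department group — no reversal.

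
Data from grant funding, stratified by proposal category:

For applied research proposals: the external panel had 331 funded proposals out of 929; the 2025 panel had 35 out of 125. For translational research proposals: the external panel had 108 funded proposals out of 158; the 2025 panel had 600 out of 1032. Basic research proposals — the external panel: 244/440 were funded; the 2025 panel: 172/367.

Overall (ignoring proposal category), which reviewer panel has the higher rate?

the 2025 panel

Applied research: the external panel 331/929 = 35.6%, the 2025 panel 35/125 = 28.0% → the external panel
Translational research: the external panel 108/158 = 68.4%, the 2025 panel 600/1032 = 58.1% → the external panel
Basic research: the external panel 244/440 = 55.5%, the 2025 panel 172/367 = 46.9% → the external panel
Overall: the external panel 683/1527 = 44.7%, the 2025 panel 807/1524 = 53.0% → the 2025 panel
(The external panel wins every proposal group but the 2025 panel wins overall — the external panel's proposals skew toward the low-rate applied research group.)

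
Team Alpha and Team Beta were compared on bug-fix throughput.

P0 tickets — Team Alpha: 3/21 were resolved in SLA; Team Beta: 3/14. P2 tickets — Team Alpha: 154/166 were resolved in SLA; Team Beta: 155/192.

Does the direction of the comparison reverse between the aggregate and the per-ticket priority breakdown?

No

P0: Team Alpha 3/21 = 14.3%, Team Beta 3/14 = 21.4% → Team Beta
P2: Team Alpha 154/166 = 92.8%, Team Beta 155/192 = 80.7% → Team Alpha
Overall: Team Alpha 157/187 = 84.0%, Team Beta 158/206 = 76.7% → Team Alpha
Neither sweeps: Team Alpha wins 1 of 2 groups, Team Beta wins 1. Team Alpha wins overall but not every group — no Simpson reversal.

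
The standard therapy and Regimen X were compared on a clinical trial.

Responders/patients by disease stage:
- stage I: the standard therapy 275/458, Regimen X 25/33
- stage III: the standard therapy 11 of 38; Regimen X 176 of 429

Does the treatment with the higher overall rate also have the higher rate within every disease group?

Stage I: the standard therapy 275/458 = 60.0%, Regimen X 25/33 = 75.8% → Regimen X
Stage III: the standard therapy 11/38 = 28.9%, Regimen X 176/429 = 41.0% → Regimen X
Overall: the standard therapy 286/496 = 57.7%, Regimen X 201/462 = 43.5% → the standard therapy
Regimen X wins each disease group but the standard therapy wins overall — the comparison reverses. Regimen X's patients skew toward stage III, which has a lower base rate.

No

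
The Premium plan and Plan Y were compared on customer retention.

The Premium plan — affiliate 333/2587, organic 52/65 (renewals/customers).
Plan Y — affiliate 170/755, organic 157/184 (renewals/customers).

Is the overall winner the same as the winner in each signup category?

Yes

Affiliate: the Premium plan 333/2587 = 12.9%, Plan Y 170/755 = 22.5% → Plan Y
Organic: the Premium plan 52/65 = 80.0%, Plan Y 157/184 = 85.3% → Plan Y
Overall: the Premium plan 385/2652 = 14.5%, Plan Y 327/939 = 34.8% → Plan Y
Plan Y wins overall and in every signup group — no reversal.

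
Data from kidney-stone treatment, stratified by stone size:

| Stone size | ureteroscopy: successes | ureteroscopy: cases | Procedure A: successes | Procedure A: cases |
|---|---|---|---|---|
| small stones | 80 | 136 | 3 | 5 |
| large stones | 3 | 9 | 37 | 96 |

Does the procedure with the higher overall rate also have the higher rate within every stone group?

No

Small stones: ureteroscopy 80/136 = 58.8%, Procedure A 3/5 = 60.0% → Procedure A
Large stones: ureteroscopy 3/9 = 33.3%, Procedure A 37/96 = 38.5% → Procedure A
Overall: ureteroscopy 83/145 = 57.2%, Procedure A 40/101 = 39.6% → ureteroscopy
Procedure A wins each stone group but ureteroscopy wins overall — the comparison reverses. Procedure A's cases skew toward large stones, which has a lower base rate.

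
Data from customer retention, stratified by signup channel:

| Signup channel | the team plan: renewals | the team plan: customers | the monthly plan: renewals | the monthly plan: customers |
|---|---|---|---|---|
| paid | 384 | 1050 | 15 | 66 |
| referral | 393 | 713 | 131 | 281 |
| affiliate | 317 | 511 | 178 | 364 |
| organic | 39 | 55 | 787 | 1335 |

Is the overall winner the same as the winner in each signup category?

Paid: the team plan 384/1050 = 36.6%, the monthly plan 15/66 = 22.7% → the team plan
Referral: the team plan 393/713 = 55.1%, the monthly plan 131/281 = 46.6% → the team plan
Affiliate: the team plan 317/511 = 62.0%, the monthly plan 178/364 = 48.9% → the team plan
Organic: the team plan 39/55 = 70.9%, the monthly plan 787/1335 = 59.0% → the team plan
Overall: the team plan 1133/2329 = 48.6%, the monthly plan 1111/2046 = 54.3% → the monthly plan
The team plan wins each signup group but the monthly plan wins overall — the comparison reverses. The team plan's customers skew toward paid, which has a lower base rate.

No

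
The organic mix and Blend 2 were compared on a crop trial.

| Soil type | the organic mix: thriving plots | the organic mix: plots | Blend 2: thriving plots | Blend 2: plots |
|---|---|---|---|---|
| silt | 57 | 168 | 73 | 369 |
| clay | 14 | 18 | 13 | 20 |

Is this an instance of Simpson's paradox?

Silt: the organic mix 57/168 = 33.9%, Blend 2 73/369 = 19.8% → the organic mix
Clay: the organic mix 14/18 = 77.8%, Blend 2 13/20 = 65.0% → the organic mix
Overall: the organic mix 71/186 = 38.2%, Blend 2 86/389 = 22.1% → the organic mix
The organic mix wins overall and in every soil group — no reversal.

No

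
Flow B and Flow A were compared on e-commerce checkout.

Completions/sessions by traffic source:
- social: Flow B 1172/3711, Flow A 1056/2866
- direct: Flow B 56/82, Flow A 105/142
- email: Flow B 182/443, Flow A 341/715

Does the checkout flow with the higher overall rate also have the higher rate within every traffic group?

Social: Flow B 1172/3711 = 31.6%, Flow A 1056/2866 = 36.8% → Flow A
Direct: Flow B 56/82 = 68.3%, Flow A 105/142 = 73.9% → Flow A
Email: Flow B 182/443 = 41.1%, Flow A 341/715 = 47.7% → Flow A
Overall: Flow B 1410/4236 = 33.3%, Flow A 1502/3723 = 40.3% → Flow A
Flow A wins overall and in every traffic group — no reversal.

Yes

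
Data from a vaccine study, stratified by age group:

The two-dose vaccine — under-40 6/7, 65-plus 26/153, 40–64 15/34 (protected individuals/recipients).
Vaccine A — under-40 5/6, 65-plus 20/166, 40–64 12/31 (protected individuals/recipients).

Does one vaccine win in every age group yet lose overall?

Under-40: the two-dose vaccine 6/7 = 85.7%, Vaccine A 5/6 = 83.3% → the two-dose vaccine
65-plus: the two-dose vaccine 26/153 = 17.0%, Vaccine A 20/166 = 12.0% → the two-dose vaccine
40–64: the two-dose vaccine 15/34 = 44.1%, Vaccine A 12/31 = 38.7% → the two-dose vaccine
Overall: the two-dose vaccine 47/194 = 24.2%, Vaccine A 37/203 = 18.2% → the two-dose vaccine
The two-dose vaccine wins overall and in every age group — no reversal.

No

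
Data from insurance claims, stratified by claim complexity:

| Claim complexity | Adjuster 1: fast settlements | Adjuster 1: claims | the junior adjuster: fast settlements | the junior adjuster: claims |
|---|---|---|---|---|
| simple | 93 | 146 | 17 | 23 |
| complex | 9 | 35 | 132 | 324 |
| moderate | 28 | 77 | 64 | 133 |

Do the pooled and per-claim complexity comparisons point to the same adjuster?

Simple: Adjuster 1 93/146 = 63.7%, the junior adjuster 17/23 = 73.9% → the junior adjuster
Complex: Adjuster 1 9/35 = 25.7%, the junior adjuster 132/324 = 40.7% → the junior adjuster
Moderate: Adjuster 1 28/77 = 36.4%, the junior adjuster 64/133 = 48.1% → the junior adjuster
Overall: Adjuster 1 130/258 = 50.4%, the junior adjuster 213/480 = 44.4% → Adjuster 1
The junior adjuster wins each claim group but Adjuster 1 wins overall — the comparison reverses. The junior adjuster's claims skew toward complex, which has a lower base rate.

No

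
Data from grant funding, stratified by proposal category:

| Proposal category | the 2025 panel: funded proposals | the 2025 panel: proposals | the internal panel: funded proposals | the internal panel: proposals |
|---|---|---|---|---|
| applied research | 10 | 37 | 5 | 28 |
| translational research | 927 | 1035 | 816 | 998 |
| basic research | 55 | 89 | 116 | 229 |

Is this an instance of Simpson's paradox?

No

Applied research: the 2025 panel 10/37 = 27.0%, the internal panel 5/28 = 17.9% → the 2025 panel
Translational research: the 2025 panel 927/1035 = 89.6%, the internal panel 816/998 = 81.8% → the 2025 panel
Basic research: the 2025 panel 55/89 = 61.8%, the internal panel 116/229 = 50.7% → the 2025 panel
Overall: the 2025 panel 992/1161 = 85.4%, the internal panel 937/1255 = 74.7% → the 2025 panel
The 2025 panel wins overall and in every proposal group — no reversal.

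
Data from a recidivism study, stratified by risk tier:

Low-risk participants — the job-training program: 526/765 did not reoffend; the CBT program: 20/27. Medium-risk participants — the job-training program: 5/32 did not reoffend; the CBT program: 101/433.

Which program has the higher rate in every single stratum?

Low-risk: the job-training program 526/765 = 68.8%, the CBT program 20/27 = 74.1% → the CBT program
Medium-risk: the job-training program 5/32 = 15.6%, the CBT program 101/433 = 23.3% → the CBT program
The CBT program has the higher rate in both groups.

the CBT program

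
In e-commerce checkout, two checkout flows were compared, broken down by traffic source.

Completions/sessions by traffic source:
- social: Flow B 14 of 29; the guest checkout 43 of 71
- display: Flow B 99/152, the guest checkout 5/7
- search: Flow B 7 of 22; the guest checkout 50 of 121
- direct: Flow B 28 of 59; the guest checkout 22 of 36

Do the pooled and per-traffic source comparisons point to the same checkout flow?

Social: Flow B 14/29 = 48.3%, the guest checkout 43/71 = 60.6% → the guest checkout
Display: Flow B 99/152 = 65.1%, the guest checkout 5/7 = 71.4% → the guest checkout
Search: Flow B 7/22 = 31.8%, the guest checkout 50/121 = 41.3% → the guest checkout
Direct: Flow B 28/59 = 47.5%, the guest checkout 22/36 = 61.1% → the guest checkout
Overall: Flow B 148/262 = 56.5%, the guest checkout 120/235 = 51.1% → Flow B
The guest checkout wins each traffic group but Flow B wins overall — the comparison reverses. The guest checkout's sessions skew toward search, which has a lower base rate.

No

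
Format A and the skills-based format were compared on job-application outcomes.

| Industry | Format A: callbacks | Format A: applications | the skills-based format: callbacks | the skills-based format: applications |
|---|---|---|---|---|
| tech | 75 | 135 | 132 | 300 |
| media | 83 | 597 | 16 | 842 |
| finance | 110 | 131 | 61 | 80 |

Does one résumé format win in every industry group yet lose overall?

Tech: Format A 75/135 = 55.6%, the skills-based format 132/300 = 44.0% → Format A
Media: Format A 83/597 = 13.9%, the skills-based format 16/842 = 1.9% → Format A
Finance: Format A 110/131 = 84.0%, the skills-based format 61/80 = 76.2% → Format A
Overall: Format A 268/863 = 31.1%, the skills-based format 209/1222 = 17.1% → Format A
Format A wins overall and in every industry group — no reversal.

No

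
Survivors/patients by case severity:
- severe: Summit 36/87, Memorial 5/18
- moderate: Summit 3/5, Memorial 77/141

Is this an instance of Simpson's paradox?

Severe: Summit 36/87 = 41.4%, Memorial 5/18 = 27.8% → Summit
Moderate: Summit 3/5 = 60.0%, Memorial 77/141 = 54.6% → Summit
Overall: Summit 39/92 = 42.4%, Memorial 82/159 = 51.6% → Memorial
Summit wins each case group but Memorial wins overall — the comparison reverses. Summit's patients skew toward severe, which has a lower base rate.

Yes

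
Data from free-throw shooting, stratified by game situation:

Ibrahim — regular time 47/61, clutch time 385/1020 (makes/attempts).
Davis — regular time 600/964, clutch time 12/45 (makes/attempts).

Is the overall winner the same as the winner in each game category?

Regular time: Ibrahim 47/61 = 77.0%, Davis 600/964 = 62.2% → Ibrahim
Clutch time: Ibrahim 385/1020 = 37.7%, Davis 12/45 = 26.7% → Ibrahim
Overall: Ibrahim 432/1081 = 40.0%, Davis 612/1009 = 60.7% → Davis
Ibrahim wins each game group but Davis wins overall — the comparison reverses. Ibrahim's attempts skew toward clutch time, which has a lower base rate.

No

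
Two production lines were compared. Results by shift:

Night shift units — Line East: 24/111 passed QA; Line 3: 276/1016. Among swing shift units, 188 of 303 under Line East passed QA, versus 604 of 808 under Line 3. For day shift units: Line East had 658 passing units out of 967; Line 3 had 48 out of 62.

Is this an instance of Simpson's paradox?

Yes

Night shift: Line East 24/111 = 21.6%, Line 3 276/1016 = 27.2% → Line 3
Swing shift: Line East 188/303 = 62.0%, Line 3 604/808 = 74.8% → Line 3
Day shift: Line East 658/967 = 68.0%, Line 3 48/62 = 77.4% → Line 3
Overall: Line East 870/1381 = 63.0%, Line 3 928/1886 = 49.2% → Line East
Line 3 wins each shift group but Line East wins overall — the comparison reverses. Line 3's units skew toward night shift, which has a lower base rate.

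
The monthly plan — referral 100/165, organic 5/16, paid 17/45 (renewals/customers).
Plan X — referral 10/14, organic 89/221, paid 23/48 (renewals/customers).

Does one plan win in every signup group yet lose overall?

Yes

Referral: the monthly plan 100/165 = 60.6%, Plan X 10/14 = 71.4% → Plan X
Organic: the monthly plan 5/16 = 31.2%, Plan X 89/221 = 40.3% → Plan X
Paid: the monthly plan 17/45 = 37.8%, Plan X 23/48 = 47.9% → Plan X
Overall: the monthly plan 122/226 = 54.0%, Plan X 122/283 = 43.1% → the monthly plan
Plan X wins each signup group but the monthly plan wins overall — the comparison reverses. Plan X's customers skew toward organic, which has a lower base rate.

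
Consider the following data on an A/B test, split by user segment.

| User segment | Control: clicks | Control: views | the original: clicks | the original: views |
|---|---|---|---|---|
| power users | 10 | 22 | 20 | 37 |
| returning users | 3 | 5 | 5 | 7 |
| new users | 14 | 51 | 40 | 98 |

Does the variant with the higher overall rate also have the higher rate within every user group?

Power users: Control 10/22 = 45.5%, the original 20/37 = 54.1% → the original
Returning users: Control 3/5 = 60.0%, the original 5/7 = 71.4% → the original
New users: Control 14/51 = 27.5%, the original 40/98 = 40.8% → the original
Overall: Control 27/78 = 34.6%, the original 65/142 = 45.8% → the original
The original wins overall and in every user group — no reversal.

Yes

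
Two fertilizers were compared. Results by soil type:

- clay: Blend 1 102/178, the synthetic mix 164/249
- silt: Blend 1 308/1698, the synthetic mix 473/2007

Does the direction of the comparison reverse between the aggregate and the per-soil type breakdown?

No

Clay: Blend 1 102/178 = 57.3%, the synthetic mix 164/249 = 65.9% → the synthetic mix
Silt: Blend 1 308/1698 = 18.1%, the synthetic mix 473/2007 = 23.6% → the synthetic mix
Overall: Blend 1 410/1876 = 21.9%, the synthetic mix 637/2256 = 28.2% → the synthetic mix
The synthetic mix wins overall and in every soil group — no reversal.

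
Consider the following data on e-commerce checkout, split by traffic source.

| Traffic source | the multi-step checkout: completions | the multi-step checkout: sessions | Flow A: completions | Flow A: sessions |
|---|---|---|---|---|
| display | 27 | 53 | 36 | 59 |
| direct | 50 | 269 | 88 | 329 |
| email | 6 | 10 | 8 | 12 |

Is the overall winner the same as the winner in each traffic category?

Yes

Display: the multi-step checkout 27/53 = 50.9%, Flow A 36/59 = 61.0% → Flow A
Direct: the multi-step checkout 50/269 = 18.6%, Flow A 88/329 = 26.7% → Flow A
Email: the multi-step checkout 6/10 = 60.0%, Flow A 8/12 = 66.7% → Flow A
Overall: the multi-step checkout 83/332 = 25.0%, Flow A 132/400 = 33.0% → Flow A
Flow A wins overall and in every traffic group — no reversal.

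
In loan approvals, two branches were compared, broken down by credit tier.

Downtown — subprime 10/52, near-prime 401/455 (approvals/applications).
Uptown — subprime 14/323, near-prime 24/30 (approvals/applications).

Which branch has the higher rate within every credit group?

Downtown

Subprime: Downtown 10/52 = 19.2%, Uptown 14/323 = 4.3% → Downtown
Near-prime: Downtown 401/455 = 88.1%, Uptown 24/30 = 80.0% → Downtown
Downtown has the higher rate in both groups.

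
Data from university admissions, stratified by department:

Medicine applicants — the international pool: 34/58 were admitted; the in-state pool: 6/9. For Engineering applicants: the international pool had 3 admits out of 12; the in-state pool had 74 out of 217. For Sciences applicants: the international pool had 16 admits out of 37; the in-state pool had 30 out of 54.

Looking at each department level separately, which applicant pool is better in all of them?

Medicine: the international pool 34/58 = 58.6%, the in-state pool 6/9 = 66.7% → the in-state pool
Engineering: the international pool 3/12 = 25.0%, the in-state pool 74/217 = 34.1% → the in-state pool
Sciences: the international pool 16/37 = 43.2%, the in-state pool 30/54 = 55.6% → the in-state pool
The in-state pool has the higher rate in all 3 groups.

the in-state pool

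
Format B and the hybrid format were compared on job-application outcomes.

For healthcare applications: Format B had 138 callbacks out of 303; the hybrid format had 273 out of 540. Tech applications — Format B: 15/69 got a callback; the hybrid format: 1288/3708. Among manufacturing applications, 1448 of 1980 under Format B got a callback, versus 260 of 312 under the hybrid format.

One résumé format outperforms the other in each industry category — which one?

the hybrid format

Healthcare: Format B 138/303 = 45.5%, the hybrid format 273/540 = 50.6% → the hybrid format
Tech: Format B 15/69 = 21.7%, the hybrid format 1288/3708 = 34.7% → the hybrid format
Manufacturing: Format B 1448/1980 = 73.1%, the hybrid format 260/312 = 83.3% → the hybrid format
The hybrid format has the higher rate in all 3 groups.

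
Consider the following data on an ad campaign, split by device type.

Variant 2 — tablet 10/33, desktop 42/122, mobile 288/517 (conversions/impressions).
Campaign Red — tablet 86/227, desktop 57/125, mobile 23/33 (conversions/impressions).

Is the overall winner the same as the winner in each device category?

No

Tablet: Variant 2 10/33 = 30.3%, Campaign Red 86/227 = 37.9% → Campaign Red
Desktop: Variant 2 42/122 = 34.4%, Campaign Red 57/125 = 45.6% → Campaign Red
Mobile: Variant 2 288/517 = 55.7%, Campaign Red 23/33 = 69.7% → Campaign Red
Overall: Variant 2 340/672 = 50.6%, Campaign Red 166/385 = 43.1% → Variant 2
Campaign Red wins each device group but Variant 2 wins overall — the comparison reverses. Campaign Red's impressions skew toward tablet, which has a lower base rate.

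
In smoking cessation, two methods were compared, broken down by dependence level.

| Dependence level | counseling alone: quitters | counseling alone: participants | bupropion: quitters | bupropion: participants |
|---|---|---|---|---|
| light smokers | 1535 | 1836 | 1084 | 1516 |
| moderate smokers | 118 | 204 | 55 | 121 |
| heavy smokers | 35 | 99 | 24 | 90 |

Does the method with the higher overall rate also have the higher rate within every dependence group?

Light smokers: counseling alone 1535/1836 = 83.6%, bupropion 1084/1516 = 71.5% → counseling alone
Moderate smokers: counseling alone 118/204 = 57.8%, bupropion 55/121 = 45.5% → counseling alone
Heavy smokers: counseling alone 35/99 = 35.4%, bupropion 24/90 = 26.7% → counseling alone
Overall: counseling alone 1688/2139 = 78.9%, bupropion 1163/1727 = 67.3% → counseling alone
Counseling alone wins overall and in every dependence group — no reversal.

Yes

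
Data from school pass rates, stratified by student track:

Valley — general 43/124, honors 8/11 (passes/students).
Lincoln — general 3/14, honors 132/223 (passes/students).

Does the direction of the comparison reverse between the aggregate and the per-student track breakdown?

General: Valley 43/124 = 34.7%, Lincoln 3/14 = 21.4% → Valley
Honors: Valley 8/11 = 72.7%, Lincoln 132/223 = 59.2% → Valley
Overall: Valley 51/135 = 37.8%, Lincoln 135/237 = 57.0% → Lincoln
Valley wins each student group but Lincoln wins overall — the comparison reverses. Valley's students skew toward general, which has a lower base rate.

Yes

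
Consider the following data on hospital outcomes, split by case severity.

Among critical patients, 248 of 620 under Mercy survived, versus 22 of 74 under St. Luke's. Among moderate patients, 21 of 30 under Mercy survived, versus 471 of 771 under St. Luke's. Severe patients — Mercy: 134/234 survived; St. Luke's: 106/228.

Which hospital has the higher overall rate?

Critical: Mercy 248/620 = 40.0%, St. Luke's 22/74 = 29.7% → Mercy
Moderate: Mercy 21/30 = 70.0%, St. Luke's 471/771 = 61.1% → Mercy
Severe: Mercy 134/234 = 57.3%, St. Luke's 106/228 = 46.5% → Mercy
Overall: Mercy 403/884 = 45.6%, St. Luke's 599/1073 = 55.8% → St. Luke's
(Mercy wins every case group but St. Luke's wins overall — Mercy's patients skew toward the low-rate critical group.)

St. Luke's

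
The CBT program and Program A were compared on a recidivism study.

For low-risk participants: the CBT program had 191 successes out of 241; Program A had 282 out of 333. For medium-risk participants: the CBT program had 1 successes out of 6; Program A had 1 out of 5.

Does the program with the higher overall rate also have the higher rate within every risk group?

Low-risk: the CBT program 191/241 = 79.3%, Program A 282/333 = 84.7% → Program A
Medium-risk: the CBT program 1/6 = 16.7%, Program A 1/5 = 20.0% → Program A
Overall: the CBT program 192/247 = 77.7%, Program A 283/338 = 83.7% → Program A
Program A wins overall and in every risk group — no reversal.

Yes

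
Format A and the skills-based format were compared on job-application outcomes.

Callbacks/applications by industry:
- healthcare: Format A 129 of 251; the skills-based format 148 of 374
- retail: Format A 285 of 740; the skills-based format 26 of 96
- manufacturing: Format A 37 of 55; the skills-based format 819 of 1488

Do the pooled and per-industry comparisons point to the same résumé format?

Healthcare: Format A 129/251 = 51.4%, the skills-based format 148/374 = 39.6% → Format A
Retail: Format A 285/740 = 38.5%, the skills-based format 26/96 = 27.1% → Format A
Manufacturing: Format A 37/55 = 67.3%, the skills-based format 819/1488 = 55.0% → Format A
Overall: Format A 451/1046 = 43.1%, the skills-based format 993/1958 = 50.7% → the skills-based format
Format A wins each industry group but the skills-based format wins overall — the comparison reverses. Format A's applications skew toward retail, which has a lower base rate.

No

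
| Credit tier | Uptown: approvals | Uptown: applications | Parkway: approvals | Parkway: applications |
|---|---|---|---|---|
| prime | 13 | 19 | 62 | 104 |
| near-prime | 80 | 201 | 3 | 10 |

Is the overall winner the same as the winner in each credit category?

Prime: Uptown 13/19 = 68.4%, Parkway 62/104 = 59.6% → Uptown
Near-prime: Uptown 80/201 = 39.8%, Parkway 3/10 = 30.0% → Uptown
Overall: Uptown 93/220 = 42.3%, Parkway 65/114 = 57.0% → Parkway
Uptown wins each credit group but Parkway wins overall — the comparison reverses. Uptown's applications skew toward near-prime, which has a lower base rate.

No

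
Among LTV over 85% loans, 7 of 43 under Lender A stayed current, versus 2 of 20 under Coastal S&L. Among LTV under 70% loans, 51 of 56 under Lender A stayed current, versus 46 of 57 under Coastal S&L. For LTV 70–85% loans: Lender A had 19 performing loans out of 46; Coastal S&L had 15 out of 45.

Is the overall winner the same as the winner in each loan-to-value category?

LTV over 85%: Lender A 7/43 = 16.3%, Coastal S&L 2/20 = 10.0% → Lender A
LTV under 70%: Lender A 51/56 = 91.1%, Coastal S&L 46/57 = 80.7% → Lender A
LTV 70–85%: Lender A 19/46 = 41.3%, Coastal S&L 15/45 = 33.3% → Lender A
Overall: Lender A 77/145 = 53.1%, Coastal S&L 63/122 = 51.6% → Lender A
Lender A wins overall and in every loan-to-value group — no reversal.

Yes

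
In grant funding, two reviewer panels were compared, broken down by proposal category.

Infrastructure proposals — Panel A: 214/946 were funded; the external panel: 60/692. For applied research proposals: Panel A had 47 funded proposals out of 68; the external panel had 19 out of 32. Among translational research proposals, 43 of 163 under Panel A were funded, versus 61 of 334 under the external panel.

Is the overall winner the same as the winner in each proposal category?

Infrastructure: Panel A 214/946 = 22.6%, the external panel 60/692 = 8.7% → Panel A
Applied research: Panel A 47/68 = 69.1%, the external panel 19/32 = 59.4% → Panel A
Translational research: Panel A 43/163 = 26.4%, the external panel 61/334 = 18.3% → Panel A
Overall: Panel A 304/1177 = 25.8%, the external panel 140/1058 = 13.2% → Panel A
Panel A wins overall and in every proposal group — no reversal.

Yes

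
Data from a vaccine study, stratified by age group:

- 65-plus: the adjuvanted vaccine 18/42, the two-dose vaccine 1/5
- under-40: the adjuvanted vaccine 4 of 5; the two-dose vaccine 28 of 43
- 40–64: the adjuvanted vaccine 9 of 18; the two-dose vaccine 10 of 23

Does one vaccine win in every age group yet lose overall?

Yes

65-plus: the adjuvanted vaccine 18/42 = 42.9%, the two-dose vaccine 1/5 = 20.0% → the adjuvanted vaccine
Under-40: the adjuvanted vaccine 4/5 = 80.0%, the two-dose vaccine 28/43 = 65.1% → the adjuvanted vaccine
40–64: the adjuvanted vaccine 9/18 = 50.0%, the two-dose vaccine 10/23 = 43.5% → the adjuvanted vaccine
Overall: the adjuvanted vaccine 31/65 = 47.7%, the two-dose vaccine 39/71 = 54.9% → the two-dose vaccine
The adjuvanted vaccine wins each age group but the two-dose vaccine wins overall — the comparison reverses. The adjuvanted vaccine's recipients skew toward 65-plus, which has a lower base rate.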